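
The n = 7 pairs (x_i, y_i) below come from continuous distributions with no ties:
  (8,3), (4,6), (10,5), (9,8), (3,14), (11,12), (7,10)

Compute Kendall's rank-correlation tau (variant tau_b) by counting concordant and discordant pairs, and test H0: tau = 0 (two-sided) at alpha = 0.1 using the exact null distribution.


Step 1: Enumerate the 21 unordered pairs (i,j) with i<j and classify each by sign(x_j-x_i) * sign(y_j-y_i).
  (1,2):dx=-4,dy=+3->D; (1,3):dx=+2,dy=+2->C; (1,4):dx=+1,dy=+5->C; (1,5):dx=-5,dy=+11->D
  (1,6):dx=+3,dy=+9->C; (1,7):dx=-1,dy=+7->D; (2,3):dx=+6,dy=-1->D; (2,4):dx=+5,dy=+2->C
  (2,5):dx=-1,dy=+8->D; (2,6):dx=+7,dy=+6->C; (2,7):dx=+3,dy=+4->C; (3,4):dx=-1,dy=+3->D
  (3,5):dx=-7,dy=+9->D; (3,6):dx=+1,dy=+7->C; (3,7):dx=-3,dy=+5->D; (4,5):dx=-6,dy=+6->D
  (4,6):dx=+2,dy=+4->C; (4,7):dx=-2,dy=+2->D; (5,6):dx=+8,dy=-2->D; (5,7):dx=+4,dy=-4->D
  (6,7):dx=-4,dy=-2->C
Step 2: C = 9, D = 12, total pairs = 21.
Step 3: tau = (C - D)/(n(n-1)/2) = (9 - 12)/21 = -0.142857.
Step 4: Exact two-sided p-value (enumerate n! = 5040 permutations of y under H0): p = 0.772619.
Step 5: alpha = 0.1. fail to reject H0.

tau_b = -0.1429 (C=9, D=12), p = 0.772619, fail to reject H0.


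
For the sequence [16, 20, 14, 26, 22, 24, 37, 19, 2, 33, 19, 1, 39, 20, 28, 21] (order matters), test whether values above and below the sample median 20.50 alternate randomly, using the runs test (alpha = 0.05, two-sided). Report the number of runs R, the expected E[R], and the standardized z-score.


Step 1: Compute median = 20.50; label A = above, B = below.
Labels in order: BBBAAAABBABBABAA  (n_A = 8, n_B = 8)
Step 2: Count runs R = 8.
Step 3: Under H0 (random ordering), E[R] = 2*n_A*n_B/(n_A+n_B) + 1 = 2*8*8/16 + 1 = 9.0000.
        Var[R] = 2*n_A*n_B*(2*n_A*n_B - n_A - n_B) / ((n_A+n_B)^2 * (n_A+n_B-1)) = 14336/3840 = 3.7333.
        SD[R] = 1.9322.
Step 4: Continuity-corrected z = (R + 0.5 - E[R]) / SD[R] = (8 + 0.5 - 9.0000) / 1.9322 = -0.2588.
Step 5: Two-sided p-value via normal approximation = 2*(1 - Phi(|z|)) = 0.795809.
Step 6: alpha = 0.05. fail to reject H0.

R = 8, z = -0.2588, p = 0.795809, fail to reject H0.


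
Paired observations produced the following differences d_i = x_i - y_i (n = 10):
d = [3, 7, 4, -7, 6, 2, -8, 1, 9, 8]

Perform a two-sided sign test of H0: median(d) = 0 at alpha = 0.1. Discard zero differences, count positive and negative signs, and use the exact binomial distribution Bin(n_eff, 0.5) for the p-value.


Step 1: Discard zero differences. Original n = 10; n_eff = number of nonzero differences = 10.
Nonzero differences (with sign): +3, +7, +4, -7, +6, +2, -8, +1, +9, +8
Step 2: Count signs: positive = 8, negative = 2.
Step 3: Under H0: P(positive) = 0.5, so the number of positives S ~ Bin(10, 0.5).
Step 4: Two-sided exact p-value = sum of Bin(10,0.5) probabilities at or below the observed probability = 0.109375.
Step 5: alpha = 0.1. fail to reject H0.

n_eff = 10, pos = 8, neg = 2, p = 0.109375, fail to reject H0.


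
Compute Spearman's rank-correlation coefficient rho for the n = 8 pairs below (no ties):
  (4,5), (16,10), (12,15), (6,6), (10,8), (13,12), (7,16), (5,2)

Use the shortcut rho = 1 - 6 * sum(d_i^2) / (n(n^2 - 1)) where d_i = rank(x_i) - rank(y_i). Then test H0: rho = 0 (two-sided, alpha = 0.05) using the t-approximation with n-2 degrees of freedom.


Step 1: Rank x and y separately (midranks; no ties here).
rank(x): 4->1, 16->8, 12->6, 6->3, 10->5, 13->7, 7->4, 5->2
rank(y): 5->2, 10->5, 15->7, 6->3, 8->4, 12->6, 16->8, 2->1
Step 2: d_i = R_x(i) - R_y(i); compute d_i^2.
  (1-2)^2=1, (8-5)^2=9, (6-7)^2=1, (3-3)^2=0, (5-4)^2=1, (7-6)^2=1, (4-8)^2=16, (2-1)^2=1
sum(d^2) = 30.
Step 3: rho = 1 - 6*30 / (8*(8^2 - 1)) = 1 - 180/504 = 0.642857.
Step 4: Under H0, t = rho * sqrt((n-2)/(1-rho^2)) = 2.0557 ~ t(6).
Step 5: Two-sided p-value from the t-distribution with 6 df = 0.085559.
Step 6: alpha = 0.05. fail to reject H0.

rho = 0.6429, p = 0.085559, fail to reject H0 at alpha = 0.05.


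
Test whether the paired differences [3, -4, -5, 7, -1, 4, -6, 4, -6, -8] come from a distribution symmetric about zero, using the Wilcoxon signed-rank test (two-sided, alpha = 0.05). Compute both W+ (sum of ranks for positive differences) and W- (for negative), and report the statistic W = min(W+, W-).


Step 1: Drop any zero differences (none here) and take |d_i|.
|d| = [3, 4, 5, 7, 1, 4, 6, 4, 6, 8]
Step 2: Midrank |d_i| (ties get averaged ranks).
ranks: |3|->2, |4|->4, |5|->6, |7|->9, |1|->1, |4|->4, |6|->7.5, |4|->4, |6|->7.5, |8|->10
Step 3: Attach original signs; sum ranks with positive sign and with negative sign.
W+ = 2 + 9 + 4 + 4 = 19
W- = 4 + 6 + 1 + 7.5 + 7.5 + 10 = 36
(Check: W+ + W- = 55 should equal n(n+1)/2 = 55.)
Step 4: Test statistic W = min(W+, W-) = 19.
Step 5: Ties in |d|, so use the tie-corrected normal approximation.
        E[W] = n(n+1)/4 = 10*11/4 = 27.5.
        Tie groups: |d|=4 (t=3), |d|=6 (t=2); sum(t^3 - t) = 30.
        Var[W] = n(n+1)(2n+1)/24 - sum(t^3-t)/48 = 2310/24 - 30/48 = 95.625.
        z = (W - E[W]) / sqrt(Var[W]) = (19 - 27.5) / 9.7788 = -0.8692.
        Two-sided p = 2*Phi(z) = 0.384723.
Step 6: alpha = 0.05. fail to reject H0.

W+ = 19, W- = 36, W = min = 19, p = 0.384723, fail to reject H0.


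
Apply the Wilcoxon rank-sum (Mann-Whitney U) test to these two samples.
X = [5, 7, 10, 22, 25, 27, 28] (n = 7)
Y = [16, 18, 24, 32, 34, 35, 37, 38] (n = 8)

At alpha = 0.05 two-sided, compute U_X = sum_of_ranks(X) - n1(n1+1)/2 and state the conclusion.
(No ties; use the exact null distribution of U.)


Step 1: Combine and sort all 15 observations; assign midranks.
sorted (value, group): (5,X), (7,X), (10,X), (16,Y), (18,Y), (22,X), (24,Y), (25,X), (27,X), (28,X), (32,Y), (34,Y), (35,Y), (37,Y), (38,Y)
ranks: 5->1, 7->2, 10->3, 16->4, 18->5, 22->6, 24->7, 25->8, 27->9, 28->10, 32->11, 34->12, 35->13, 37->14, 38->15
Step 2: Rank sum for X: R1 = 1 + 2 + 3 + 6 + 8 + 9 + 10 = 39.
Step 3: U_X = R1 - n1(n1+1)/2 = 39 - 7*8/2 = 39 - 28 = 11.
       U_Y = n1*n2 - U_X = 56 - 11 = 45.
Step 4: No ties, so the exact null distribution of U (based on enumerating the C(15,7) = 6435 equally likely rank assignments) gives the two-sided p-value.
Step 5: p-value = 0.054079; compare to alpha = 0.05. fail to reject H0.

U_X = 11, p = 0.054079, fail to reject H0 at alpha = 0.05.


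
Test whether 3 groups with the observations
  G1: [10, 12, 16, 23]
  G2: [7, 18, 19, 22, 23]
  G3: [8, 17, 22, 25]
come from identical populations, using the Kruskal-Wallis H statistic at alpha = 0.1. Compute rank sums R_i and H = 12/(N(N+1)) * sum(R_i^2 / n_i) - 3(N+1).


Step 1: Combine all N = 13 observations and assign midranks.
sorted (value, group, rank): (7,G2,1), (8,G3,2), (10,G1,3), (12,G1,4), (16,G1,5), (17,G3,6), (18,G2,7), (19,G2,8), (22,G2,9.5), (22,G3,9.5), (23,G1,11.5), (23,G2,11.5), (25,G3,13)
Step 2: Sum ranks within each group.
R_1 = 23.5 (n_1 = 4)
R_2 = 37 (n_2 = 5)
R_3 = 30.5 (n_3 = 4)
Step 3: H = 12/(N(N+1)) * sum(R_i^2/n_i) - 3(N+1)
     = 12/(13*14) * (23.5^2/4 + 37^2/5 + 30.5^2/4) - 3*14
     = 0.065934 * 644.425 - 42
     = 0.489560.
Step 4: Ties present; correction factor C = 1 - 12/(13^3 - 13) = 0.994505. Corrected H = 0.489560 / 0.994505 = 0.492265.
Step 5: Under H0, H ~ chi^2(2); p-value = 0.781819.
Step 6: alpha = 0.1. fail to reject H0.

H = 0.4923, df = 2, p = 0.781819, fail to reject H0.


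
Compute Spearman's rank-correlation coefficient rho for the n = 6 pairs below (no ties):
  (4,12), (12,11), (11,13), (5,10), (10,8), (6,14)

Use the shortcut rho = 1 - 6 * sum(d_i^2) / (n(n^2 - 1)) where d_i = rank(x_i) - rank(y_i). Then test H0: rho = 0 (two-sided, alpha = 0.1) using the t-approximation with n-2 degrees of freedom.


Step 1: Rank x and y separately (midranks; no ties here).
rank(x): 4->1, 12->6, 11->5, 5->2, 10->4, 6->3
rank(y): 12->4, 11->3, 13->5, 10->2, 8->1, 14->6
Step 2: d_i = R_x(i) - R_y(i); compute d_i^2.
  (1-4)^2=9, (6-3)^2=9, (5-5)^2=0, (2-2)^2=0, (4-1)^2=9, (3-6)^2=9
sum(d^2) = 36.
Step 3: rho = 1 - 6*36 / (6*(6^2 - 1)) = 1 - 216/210 = -0.028571.
Step 4: Under H0, t = rho * sqrt((n-2)/(1-rho^2)) = -0.0572 ~ t(4).
Step 5: Two-sided p-value from the t-distribution with 4 df = 0.957155.
Step 6: alpha = 0.1. fail to reject H0.

rho = -0.0286, p = 0.957155, fail to reject H0 at alpha = 0.1.


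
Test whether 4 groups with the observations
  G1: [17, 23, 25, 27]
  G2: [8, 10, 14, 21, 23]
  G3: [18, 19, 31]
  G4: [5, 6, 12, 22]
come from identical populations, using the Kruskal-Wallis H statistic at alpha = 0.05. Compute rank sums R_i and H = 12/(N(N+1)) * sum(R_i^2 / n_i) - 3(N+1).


Step 1: Combine all N = 16 observations and assign midranks.
sorted (value, group, rank): (5,G4,1), (6,G4,2), (8,G2,3), (10,G2,4), (12,G4,5), (14,G2,6), (17,G1,7), (18,G3,8), (19,G3,9), (21,G2,10), (22,G4,11), (23,G1,12.5), (23,G2,12.5), (25,G1,14), (27,G1,15), (31,G3,16)
Step 2: Sum ranks within each group.
R_1 = 48.5 (n_1 = 4)
R_2 = 35.5 (n_2 = 5)
R_3 = 33 (n_3 = 3)
R_4 = 19 (n_4 = 4)
Step 3: H = 12/(N(N+1)) * sum(R_i^2/n_i) - 3(N+1)
     = 12/(16*17) * (48.5^2/4 + 35.5^2/5 + 33^2/3 + 19^2/4) - 3*17
     = 0.044118 * 1293.36 - 51
     = 6.060110.
Step 4: Ties present; correction factor C = 1 - 6/(16^3 - 16) = 0.998529. Corrected H = 6.060110 / 0.998529 = 6.069035.
Step 5: Under H0, H ~ chi^2(3); p-value = 0.108299.
Step 6: alpha = 0.05. fail to reject H0.

H = 6.0690, df = 3, p = 0.108299, fail to reject H0.


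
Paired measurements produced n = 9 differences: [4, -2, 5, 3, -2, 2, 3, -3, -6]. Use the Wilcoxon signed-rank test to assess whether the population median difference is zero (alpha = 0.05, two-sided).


Step 1: Drop any zero differences (none here) and take |d_i|.
|d| = [4, 2, 5, 3, 2, 2, 3, 3, 6]
Step 2: Midrank |d_i| (ties get averaged ranks).
ranks: |4|->7, |2|->2, |5|->8, |3|->5, |2|->2, |2|->2, |3|->5, |3|->5, |6|->9
Step 3: Attach original signs; sum ranks with positive sign and with negative sign.
W+ = 7 + 8 + 5 + 2 + 5 = 27
W- = 2 + 2 + 5 + 9 = 18
(Check: W+ + W- = 45 should equal n(n+1)/2 = 45.)
Step 4: Test statistic W = min(W+, W-) = 18.
Step 5: Ties in |d|, so use the tie-corrected normal approximation.
        E[W] = n(n+1)/4 = 9*10/4 = 22.5.
        Tie groups: |d|=2 (t=3), |d|=3 (t=3); sum(t^3 - t) = 48.
        Var[W] = n(n+1)(2n+1)/24 - sum(t^3-t)/48 = 1710/24 - 48/48 = 70.25.
        z = (W - E[W]) / sqrt(Var[W]) = (18 - 22.5) / 8.3815 = -0.5369.
        Two-sided p = 2*Phi(z) = 0.591340.
Step 6: alpha = 0.05. fail to reject H0.

W+ = 27, W- = 18, W = min = 18, p = 0.591340, fail to reject H0.


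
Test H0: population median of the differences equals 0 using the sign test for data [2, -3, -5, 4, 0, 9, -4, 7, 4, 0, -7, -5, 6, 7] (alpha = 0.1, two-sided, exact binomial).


Step 1: Discard zero differences. Original n = 14; n_eff = number of nonzero differences = 12.
Nonzero differences (with sign): +2, -3, -5, +4, +9, -4, +7, +4, -7, -5, +6, +7
Step 2: Count signs: positive = 7, negative = 5.
Step 3: Under H0: P(positive) = 0.5, so the number of positives S ~ Bin(12, 0.5).
Step 4: Two-sided exact p-value = sum of Bin(12,0.5) probabilities at or below the observed probability = 0.774414.
Step 5: alpha = 0.1. fail to reject H0.

n_eff = 12, pos = 7, neg = 5, p = 0.774414, fail to reject H0.


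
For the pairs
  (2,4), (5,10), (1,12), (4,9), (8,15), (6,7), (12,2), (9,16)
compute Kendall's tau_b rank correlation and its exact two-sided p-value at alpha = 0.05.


Step 1: Enumerate the 28 unordered pairs (i,j) with i<j and classify each by sign(x_j-x_i) * sign(y_j-y_i).
  (1,2):dx=+3,dy=+6->C; (1,3):dx=-1,dy=+8->D; (1,4):dx=+2,dy=+5->C; (1,5):dx=+6,dy=+11->C
  (1,6):dx=+4,dy=+3->C; (1,7):dx=+10,dy=-2->D; (1,8):dx=+7,dy=+12->C; (2,3):dx=-4,dy=+2->D
  (2,4):dx=-1,dy=-1->C; (2,5):dx=+3,dy=+5->C; (2,6):dx=+1,dy=-3->D; (2,7):dx=+7,dy=-8->D
  (2,8):dx=+4,dy=+6->C; (3,4):dx=+3,dy=-3->D; (3,5):dx=+7,dy=+3->C; (3,6):dx=+5,dy=-5->D
  (3,7):dx=+11,dy=-10->D; (3,8):dx=+8,dy=+4->C; (4,5):dx=+4,dy=+6->C; (4,6):dx=+2,dy=-2->D
  (4,7):dx=+8,dy=-7->D; (4,8):dx=+5,dy=+7->C; (5,6):dx=-2,dy=-8->C; (5,7):dx=+4,dy=-13->D
  (5,8):dx=+1,dy=+1->C; (6,7):dx=+6,dy=-5->D; (6,8):dx=+3,dy=+9->C; (7,8):dx=-3,dy=+14->D
Step 2: C = 15, D = 13, total pairs = 28.
Step 3: tau = (C - D)/(n(n-1)/2) = (15 - 13)/28 = 0.071429.
Step 4: Exact two-sided p-value (enumerate n! = 40320 permutations of y under H0): p = 0.904861.
Step 5: alpha = 0.05. fail to reject H0.

tau_b = 0.0714 (C=15, D=13), p = 0.904861, fail to reject H0.


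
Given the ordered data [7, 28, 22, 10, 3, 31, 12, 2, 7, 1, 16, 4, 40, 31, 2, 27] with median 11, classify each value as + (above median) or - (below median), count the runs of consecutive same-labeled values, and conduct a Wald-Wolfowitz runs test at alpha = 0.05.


Step 1: Compute median = 11; label A = above, B = below.
Labels in order: BAABBAABBBABAABA  (n_A = 8, n_B = 8)
Step 2: Count runs R = 10.
Step 3: Under H0 (random ordering), E[R] = 2*n_A*n_B/(n_A+n_B) + 1 = 2*8*8/16 + 1 = 9.0000.
        Var[R] = 2*n_A*n_B*(2*n_A*n_B - n_A - n_B) / ((n_A+n_B)^2 * (n_A+n_B-1)) = 14336/3840 = 3.7333.
        SD[R] = 1.9322.
Step 4: Continuity-corrected z = (R - 0.5 - E[R]) / SD[R] = (10 - 0.5 - 9.0000) / 1.9322 = 0.2588.
Step 5: Two-sided p-value via normal approximation = 2*(1 - Phi(|z|)) = 0.795809.
Step 6: alpha = 0.05. fail to reject H0.

R = 10, z = 0.2588, p = 0.795809, fail to reject H0.


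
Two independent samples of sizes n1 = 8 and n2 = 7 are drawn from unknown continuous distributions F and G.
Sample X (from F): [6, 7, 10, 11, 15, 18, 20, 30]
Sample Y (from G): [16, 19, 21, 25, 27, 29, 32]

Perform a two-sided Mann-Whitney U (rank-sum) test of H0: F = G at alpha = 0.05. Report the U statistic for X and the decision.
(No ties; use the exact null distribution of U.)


Step 1: Combine and sort all 15 observations; assign midranks.
sorted (value, group): (6,X), (7,X), (10,X), (11,X), (15,X), (16,Y), (18,X), (19,Y), (20,X), (21,Y), (25,Y), (27,Y), (29,Y), (30,X), (32,Y)
ranks: 6->1, 7->2, 10->3, 11->4, 15->5, 16->6, 18->7, 19->8, 20->9, 21->10, 25->11, 27->12, 29->13, 30->14, 32->15
Step 2: Rank sum for X: R1 = 1 + 2 + 3 + 4 + 5 + 7 + 9 + 14 = 45.
Step 3: U_X = R1 - n1(n1+1)/2 = 45 - 8*9/2 = 45 - 36 = 9.
       U_Y = n1*n2 - U_X = 56 - 9 = 47.
Step 4: No ties, so the exact null distribution of U (based on enumerating the C(15,8) = 6435 equally likely rank assignments) gives the two-sided p-value.
Step 5: p-value = 0.028904; compare to alpha = 0.05. reject H0.

U_X = 9, p = 0.028904, reject H0 at alpha = 0.05.


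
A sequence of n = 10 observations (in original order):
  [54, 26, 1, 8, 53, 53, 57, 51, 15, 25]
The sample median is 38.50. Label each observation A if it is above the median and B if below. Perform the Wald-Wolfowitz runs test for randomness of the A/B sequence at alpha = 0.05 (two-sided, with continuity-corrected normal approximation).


Step 1: Compute median = 38.50; label A = above, B = below.
Labels in order: ABBBAAAABB  (n_A = 5, n_B = 5)
Step 2: Count runs R = 4.
Step 3: Under H0 (random ordering), E[R] = 2*n_A*n_B/(n_A+n_B) + 1 = 2*5*5/10 + 1 = 6.0000.
        Var[R] = 2*n_A*n_B*(2*n_A*n_B - n_A - n_B) / ((n_A+n_B)^2 * (n_A+n_B-1)) = 2000/900 = 2.2222.
        SD[R] = 1.4907.
Step 4: Continuity-corrected z = (R + 0.5 - E[R]) / SD[R] = (4 + 0.5 - 6.0000) / 1.4907 = -1.0062.
Step 5: Two-sided p-value via normal approximation = 2*(1 - Phi(|z|)) = 0.314305.
Step 6: alpha = 0.05. fail to reject H0.

R = 4, z = -1.0062, p = 0.314305, fail to reject H0.


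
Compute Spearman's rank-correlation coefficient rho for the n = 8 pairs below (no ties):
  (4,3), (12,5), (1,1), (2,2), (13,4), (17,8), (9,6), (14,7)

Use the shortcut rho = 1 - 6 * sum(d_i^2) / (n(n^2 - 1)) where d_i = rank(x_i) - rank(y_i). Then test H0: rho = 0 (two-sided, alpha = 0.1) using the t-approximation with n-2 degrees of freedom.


Step 1: Rank x and y separately (midranks; no ties here).
rank(x): 4->3, 12->5, 1->1, 2->2, 13->6, 17->8, 9->4, 14->7
rank(y): 3->3, 5->5, 1->1, 2->2, 4->4, 8->8, 6->6, 7->7
Step 2: d_i = R_x(i) - R_y(i); compute d_i^2.
  (3-3)^2=0, (5-5)^2=0, (1-1)^2=0, (2-2)^2=0, (6-4)^2=4, (8-8)^2=0, (4-6)^2=4, (7-7)^2=0
sum(d^2) = 8.
Step 3: rho = 1 - 6*8 / (8*(8^2 - 1)) = 1 - 48/504 = 0.904762.
Step 4: Under H0, t = rho * sqrt((n-2)/(1-rho^2)) = 5.2034 ~ t(6).
Step 5: Two-sided p-value from the t-distribution with 6 df = 0.002008.
Step 6: alpha = 0.1. reject H0.

rho = 0.9048, p = 0.002008, reject H0 at alpha = 0.1.


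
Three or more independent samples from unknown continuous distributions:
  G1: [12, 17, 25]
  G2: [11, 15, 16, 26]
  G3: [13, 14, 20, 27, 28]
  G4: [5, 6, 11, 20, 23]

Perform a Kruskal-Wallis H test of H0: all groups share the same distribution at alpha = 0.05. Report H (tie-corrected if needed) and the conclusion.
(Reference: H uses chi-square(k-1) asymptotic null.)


Step 1: Combine all N = 17 observations and assign midranks.
sorted (value, group, rank): (5,G4,1), (6,G4,2), (11,G2,3.5), (11,G4,3.5), (12,G1,5), (13,G3,6), (14,G3,7), (15,G2,8), (16,G2,9), (17,G1,10), (20,G3,11.5), (20,G4,11.5), (23,G4,13), (25,G1,14), (26,G2,15), (27,G3,16), (28,G3,17)
Step 2: Sum ranks within each group.
R_1 = 29 (n_1 = 3)
R_2 = 35.5 (n_2 = 4)
R_3 = 57.5 (n_3 = 5)
R_4 = 31 (n_4 = 5)
Step 3: H = 12/(N(N+1)) * sum(R_i^2/n_i) - 3(N+1)
     = 12/(17*18) * (29^2/3 + 35.5^2/4 + 57.5^2/5 + 31^2/5) - 3*18
     = 0.039216 * 1448.85 - 54
     = 2.817484.
Step 4: Ties present; correction factor C = 1 - 12/(17^3 - 17) = 0.997549. Corrected H = 2.817484 / 0.997549 = 2.824406.
Step 5: Under H0, H ~ chi^2(3); p-value = 0.419498.
Step 6: alpha = 0.05. fail to reject H0.

H = 2.8244, df = 3, p = 0.419498, fail to reject H0.


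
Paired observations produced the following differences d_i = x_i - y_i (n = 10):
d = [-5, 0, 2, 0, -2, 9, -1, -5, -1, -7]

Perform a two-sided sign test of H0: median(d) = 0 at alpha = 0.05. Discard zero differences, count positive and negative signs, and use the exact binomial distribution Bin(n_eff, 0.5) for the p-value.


Step 1: Discard zero differences. Original n = 10; n_eff = number of nonzero differences = 8.
Nonzero differences (with sign): -5, +2, -2, +9, -1, -5, -1, -7
Step 2: Count signs: positive = 2, negative = 6.
Step 3: Under H0: P(positive) = 0.5, so the number of positives S ~ Bin(8, 0.5).
Step 4: Two-sided exact p-value = sum of Bin(8,0.5) probabilities at or below the observed probability = 0.289062.
Step 5: alpha = 0.05. fail to reject H0.

n_eff = 8, pos = 2, neg = 6, p = 0.289062, fail to reject H0.


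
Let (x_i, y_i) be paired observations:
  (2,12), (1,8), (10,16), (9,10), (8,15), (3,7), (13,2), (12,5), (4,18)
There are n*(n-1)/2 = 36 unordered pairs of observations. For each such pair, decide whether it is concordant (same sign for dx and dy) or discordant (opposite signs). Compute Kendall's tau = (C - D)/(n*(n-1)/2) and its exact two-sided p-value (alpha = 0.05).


Step 1: Enumerate the 36 unordered pairs (i,j) with i<j and classify each by sign(x_j-x_i) * sign(y_j-y_i).
  (1,2):dx=-1,dy=-4->C; (1,3):dx=+8,dy=+4->C; (1,4):dx=+7,dy=-2->D; (1,5):dx=+6,dy=+3->C
  (1,6):dx=+1,dy=-5->D; (1,7):dx=+11,dy=-10->D; (1,8):dx=+10,dy=-7->D; (1,9):dx=+2,dy=+6->C
  (2,3):dx=+9,dy=+8->C; (2,4):dx=+8,dy=+2->C; (2,5):dx=+7,dy=+7->C; (2,6):dx=+2,dy=-1->D
  (2,7):dx=+12,dy=-6->D; (2,8):dx=+11,dy=-3->D; (2,9):dx=+3,dy=+10->C; (3,4):dx=-1,dy=-6->C
  (3,5):dx=-2,dy=-1->C; (3,6):dx=-7,dy=-9->C; (3,7):dx=+3,dy=-14->D; (3,8):dx=+2,dy=-11->D
  (3,9):dx=-6,dy=+2->D; (4,5):dx=-1,dy=+5->D; (4,6):dx=-6,dy=-3->C; (4,7):dx=+4,dy=-8->D
  (4,8):dx=+3,dy=-5->D; (4,9):dx=-5,dy=+8->D; (5,6):dx=-5,dy=-8->C; (5,7):dx=+5,dy=-13->D
  (5,8):dx=+4,dy=-10->D; (5,9):dx=-4,dy=+3->D; (6,7):dx=+10,dy=-5->D; (6,8):dx=+9,dy=-2->D
  (6,9):dx=+1,dy=+11->C; (7,8):dx=-1,dy=+3->D; (7,9):dx=-9,dy=+16->D; (8,9):dx=-8,dy=+13->D
Step 2: C = 14, D = 22, total pairs = 36.
Step 3: tau = (C - D)/(n(n-1)/2) = (14 - 22)/36 = -0.222222.
Step 4: Exact two-sided p-value (enumerate n! = 362880 permutations of y under H0): p = 0.476709.
Step 5: alpha = 0.05. fail to reject H0.

tau_b = -0.2222 (C=14, D=22), p = 0.476709, fail to reject H0.


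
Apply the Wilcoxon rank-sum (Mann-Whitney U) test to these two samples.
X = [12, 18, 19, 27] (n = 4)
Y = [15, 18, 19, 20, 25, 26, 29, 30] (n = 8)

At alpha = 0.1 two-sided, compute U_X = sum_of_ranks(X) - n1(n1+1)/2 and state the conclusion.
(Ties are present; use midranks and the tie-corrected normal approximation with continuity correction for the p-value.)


Step 1: Combine and sort all 12 observations; assign midranks.
sorted (value, group): (12,X), (15,Y), (18,X), (18,Y), (19,X), (19,Y), (20,Y), (25,Y), (26,Y), (27,X), (29,Y), (30,Y)
ranks: 12->1, 15->2, 18->3.5, 18->3.5, 19->5.5, 19->5.5, 20->7, 25->8, 26->9, 27->10, 29->11, 30->12
Step 2: Rank sum for X: R1 = 1 + 3.5 + 5.5 + 10 = 20.
Step 3: U_X = R1 - n1(n1+1)/2 = 20 - 4*5/2 = 20 - 10 = 10.
       U_Y = n1*n2 - U_X = 32 - 10 = 22.
Step 4: Ties are present, so use the tie-corrected normal approximation (with continuity correction) for the p-value.
Step 5: p-value = 0.348547; compare to alpha = 0.1. fail to reject H0.

U_X = 10, p = 0.348547, fail to reject H0 at alpha = 0.1.


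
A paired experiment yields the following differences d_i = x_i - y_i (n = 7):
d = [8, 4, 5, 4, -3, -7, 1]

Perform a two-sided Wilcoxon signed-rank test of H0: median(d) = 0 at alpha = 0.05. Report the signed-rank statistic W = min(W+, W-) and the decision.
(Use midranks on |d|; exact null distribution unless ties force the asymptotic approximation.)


Step 1: Drop any zero differences (none here) and take |d_i|.
|d| = [8, 4, 5, 4, 3, 7, 1]
Step 2: Midrank |d_i| (ties get averaged ranks).
ranks: |8|->7, |4|->3.5, |5|->5, |4|->3.5, |3|->2, |7|->6, |1|->1
Step 3: Attach original signs; sum ranks with positive sign and with negative sign.
W+ = 7 + 3.5 + 5 + 3.5 + 1 = 20
W- = 2 + 6 = 8
(Check: W+ + W- = 28 should equal n(n+1)/2 = 28.)
Step 4: Test statistic W = min(W+, W-) = 8.
Step 5: Ties in |d|, so use the tie-corrected normal approximation.
        E[W] = n(n+1)/4 = 7*8/4 = 14.
        Tie groups: |d|=4 (t=2); sum(t^3 - t) = 6.
        Var[W] = n(n+1)(2n+1)/24 - sum(t^3-t)/48 = 840/24 - 6/48 = 34.875.
        z = (W - E[W]) / sqrt(Var[W]) = (8 - 14) / 5.9055 = -1.0160.
        Two-sided p = 2*Phi(z) = 0.309629.
Step 6: alpha = 0.05. fail to reject H0.

W+ = 20, W- = 8, W = min = 8, p = 0.309629, fail to reject H0.


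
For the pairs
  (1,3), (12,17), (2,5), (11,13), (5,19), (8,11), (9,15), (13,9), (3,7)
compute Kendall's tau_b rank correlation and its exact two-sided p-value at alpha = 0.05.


Step 1: Enumerate the 36 unordered pairs (i,j) with i<j and classify each by sign(x_j-x_i) * sign(y_j-y_i).
  (1,2):dx=+11,dy=+14->C; (1,3):dx=+1,dy=+2->C; (1,4):dx=+10,dy=+10->C; (1,5):dx=+4,dy=+16->C
  (1,6):dx=+7,dy=+8->C; (1,7):dx=+8,dy=+12->C; (1,8):dx=+12,dy=+6->C; (1,9):dx=+2,dy=+4->C
  (2,3):dx=-10,dy=-12->C; (2,4):dx=-1,dy=-4->C; (2,5):dx=-7,dy=+2->D; (2,6):dx=-4,dy=-6->C
  (2,7):dx=-3,dy=-2->C; (2,8):dx=+1,dy=-8->D; (2,9):dx=-9,dy=-10->C; (3,4):dx=+9,dy=+8->C
  (3,5):dx=+3,dy=+14->C; (3,6):dx=+6,dy=+6->C; (3,7):dx=+7,dy=+10->C; (3,8):dx=+11,dy=+4->C
  (3,9):dx=+1,dy=+2->C; (4,5):dx=-6,dy=+6->D; (4,6):dx=-3,dy=-2->C; (4,7):dx=-2,dy=+2->D
  (4,8):dx=+2,dy=-4->D; (4,9):dx=-8,dy=-6->C; (5,6):dx=+3,dy=-8->D; (5,7):dx=+4,dy=-4->D
  (5,8):dx=+8,dy=-10->D; (5,9):dx=-2,dy=-12->C; (6,7):dx=+1,dy=+4->C; (6,8):dx=+5,dy=-2->D
  (6,9):dx=-5,dy=-4->C; (7,8):dx=+4,dy=-6->D; (7,9):dx=-6,dy=-8->C; (8,9):dx=-10,dy=-2->C
Step 2: C = 26, D = 10, total pairs = 36.
Step 3: tau = (C - D)/(n(n-1)/2) = (26 - 10)/36 = 0.444444.
Step 4: Exact two-sided p-value (enumerate n! = 362880 permutations of y under H0): p = 0.119439.
Step 5: alpha = 0.05. fail to reject H0.

tau_b = 0.4444 (C=26, D=10), p = 0.119439, fail to reject H0.


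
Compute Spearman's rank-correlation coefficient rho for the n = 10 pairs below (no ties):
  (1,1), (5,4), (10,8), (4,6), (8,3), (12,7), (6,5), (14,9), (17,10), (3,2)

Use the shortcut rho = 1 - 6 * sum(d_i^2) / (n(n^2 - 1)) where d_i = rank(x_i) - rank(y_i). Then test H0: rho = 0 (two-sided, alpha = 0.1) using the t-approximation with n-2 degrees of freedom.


Step 1: Rank x and y separately (midranks; no ties here).
rank(x): 1->1, 5->4, 10->7, 4->3, 8->6, 12->8, 6->5, 14->9, 17->10, 3->2
rank(y): 1->1, 4->4, 8->8, 6->6, 3->3, 7->7, 5->5, 9->9, 10->10, 2->2
Step 2: d_i = R_x(i) - R_y(i); compute d_i^2.
  (1-1)^2=0, (4-4)^2=0, (7-8)^2=1, (3-6)^2=9, (6-3)^2=9, (8-7)^2=1, (5-5)^2=0, (9-9)^2=0, (10-10)^2=0, (2-2)^2=0
sum(d^2) = 20.
Step 3: rho = 1 - 6*20 / (10*(10^2 - 1)) = 1 - 120/990 = 0.878788.
Step 4: Under H0, t = rho * sqrt((n-2)/(1-rho^2)) = 5.2086 ~ t(8).
Step 5: Two-sided p-value from the t-distribution with 8 df = 0.000814.
Step 6: alpha = 0.1. reject H0.

rho = 0.8788, p = 0.000814, reject H0 at alpha = 0.1.


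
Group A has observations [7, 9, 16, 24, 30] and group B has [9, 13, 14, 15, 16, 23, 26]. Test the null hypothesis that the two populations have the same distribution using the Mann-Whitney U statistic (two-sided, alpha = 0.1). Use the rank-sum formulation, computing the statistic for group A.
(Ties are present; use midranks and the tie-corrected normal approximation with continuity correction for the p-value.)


Step 1: Combine and sort all 12 observations; assign midranks.
sorted (value, group): (7,X), (9,X), (9,Y), (13,Y), (14,Y), (15,Y), (16,X), (16,Y), (23,Y), (24,X), (26,Y), (30,X)
ranks: 7->1, 9->2.5, 9->2.5, 13->4, 14->5, 15->6, 16->7.5, 16->7.5, 23->9, 24->10, 26->11, 30->12
Step 2: Rank sum for X: R1 = 1 + 2.5 + 7.5 + 10 + 12 = 33.
Step 3: U_X = R1 - n1(n1+1)/2 = 33 - 5*6/2 = 33 - 15 = 18.
       U_Y = n1*n2 - U_X = 35 - 18 = 17.
Step 4: Ties are present, so use the tie-corrected normal approximation (with continuity correction) for the p-value.
Step 5: p-value = 1.000000; compare to alpha = 0.1. fail to reject H0.

U_X = 18, p = 1.000000, fail to reject H0 at alpha = 0.1.


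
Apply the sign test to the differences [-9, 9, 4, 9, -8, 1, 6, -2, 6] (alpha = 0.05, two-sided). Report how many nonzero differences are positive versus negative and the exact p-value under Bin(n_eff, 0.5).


Step 1: Discard zero differences. Original n = 9; n_eff = number of nonzero differences = 9.
Nonzero differences (with sign): -9, +9, +4, +9, -8, +1, +6, -2, +6
Step 2: Count signs: positive = 6, negative = 3.
Step 3: Under H0: P(positive) = 0.5, so the number of positives S ~ Bin(9, 0.5).
Step 4: Two-sided exact p-value = sum of Bin(9,0.5) probabilities at or below the observed probability = 0.507812.
Step 5: alpha = 0.05. fail to reject H0.

n_eff = 9, pos = 6, neg = 3, p = 0.507812, fail to reject H0.


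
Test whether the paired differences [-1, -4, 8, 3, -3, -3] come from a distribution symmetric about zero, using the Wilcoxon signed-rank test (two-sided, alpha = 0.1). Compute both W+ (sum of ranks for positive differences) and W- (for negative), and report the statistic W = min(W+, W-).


Step 1: Drop any zero differences (none here) and take |d_i|.
|d| = [1, 4, 8, 3, 3, 3]
Step 2: Midrank |d_i| (ties get averaged ranks).
ranks: |1|->1, |4|->5, |8|->6, |3|->3, |3|->3, |3|->3
Step 3: Attach original signs; sum ranks with positive sign and with negative sign.
W+ = 6 + 3 = 9
W- = 1 + 5 + 3 + 3 = 12
(Check: W+ + W- = 21 should equal n(n+1)/2 = 21.)
Step 4: Test statistic W = min(W+, W-) = 9.
Step 5: Ties in |d|, so use the tie-corrected normal approximation.
        E[W] = n(n+1)/4 = 6*7/4 = 10.5.
        Tie groups: |d|=3 (t=3); sum(t^3 - t) = 24.
        Var[W] = n(n+1)(2n+1)/24 - sum(t^3-t)/48 = 546/24 - 24/48 = 22.25.
        z = (W - E[W]) / sqrt(Var[W]) = (9 - 10.5) / 4.7170 = -0.3180.
        Two-sided p = 2*Phi(z) = 0.750485.
Step 6: alpha = 0.1. fail to reject H0.

W+ = 9, W- = 12, W = min = 9, p = 0.750485, fail to reject H0.


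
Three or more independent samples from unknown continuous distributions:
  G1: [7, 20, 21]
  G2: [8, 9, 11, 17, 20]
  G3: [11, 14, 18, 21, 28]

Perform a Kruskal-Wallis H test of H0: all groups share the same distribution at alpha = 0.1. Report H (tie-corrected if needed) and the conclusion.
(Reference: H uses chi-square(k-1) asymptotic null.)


Step 1: Combine all N = 13 observations and assign midranks.
sorted (value, group, rank): (7,G1,1), (8,G2,2), (9,G2,3), (11,G2,4.5), (11,G3,4.5), (14,G3,6), (17,G2,7), (18,G3,8), (20,G1,9.5), (20,G2,9.5), (21,G1,11.5), (21,G3,11.5), (28,G3,13)
Step 2: Sum ranks within each group.
R_1 = 22 (n_1 = 3)
R_2 = 26 (n_2 = 5)
R_3 = 43 (n_3 = 5)
Step 3: H = 12/(N(N+1)) * sum(R_i^2/n_i) - 3(N+1)
     = 12/(13*14) * (22^2/3 + 26^2/5 + 43^2/5) - 3*14
     = 0.065934 * 666.333 - 42
     = 1.934066.
Step 4: Ties present; correction factor C = 1 - 18/(13^3 - 13) = 0.991758. Corrected H = 1.934066 / 0.991758 = 1.950139.
Step 5: Under H0, H ~ chi^2(2); p-value = 0.377166.
Step 6: alpha = 0.1. fail to reject H0.

H = 1.9501, df = 2, p = 0.377166, fail to reject H0.


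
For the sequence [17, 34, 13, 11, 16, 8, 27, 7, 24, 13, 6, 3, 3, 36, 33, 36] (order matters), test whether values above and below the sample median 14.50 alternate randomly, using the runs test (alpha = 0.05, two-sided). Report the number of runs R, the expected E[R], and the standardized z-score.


Step 1: Compute median = 14.50; label A = above, B = below.
Labels in order: AABBABABABBBBAAA  (n_A = 8, n_B = 8)
Step 2: Count runs R = 9.
Step 3: Under H0 (random ordering), E[R] = 2*n_A*n_B/(n_A+n_B) + 1 = 2*8*8/16 + 1 = 9.0000.
        Var[R] = 2*n_A*n_B*(2*n_A*n_B - n_A - n_B) / ((n_A+n_B)^2 * (n_A+n_B-1)) = 14336/3840 = 3.7333.
        SD[R] = 1.9322.
Step 4: R = E[R], so z = 0 with no continuity correction.
Step 5: Two-sided p-value via normal approximation = 2*(1 - Phi(|z|)) = 1.000000.
Step 6: alpha = 0.05. fail to reject H0.

R = 9, z = 0.0000, p = 1.000000, fail to reject H0.


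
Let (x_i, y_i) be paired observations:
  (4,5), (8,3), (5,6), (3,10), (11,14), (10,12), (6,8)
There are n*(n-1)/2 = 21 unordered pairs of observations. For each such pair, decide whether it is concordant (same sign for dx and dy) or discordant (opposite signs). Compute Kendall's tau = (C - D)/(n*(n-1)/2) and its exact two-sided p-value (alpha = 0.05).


Step 1: Enumerate the 21 unordered pairs (i,j) with i<j and classify each by sign(x_j-x_i) * sign(y_j-y_i).
  (1,2):dx=+4,dy=-2->D; (1,3):dx=+1,dy=+1->C; (1,4):dx=-1,dy=+5->D; (1,5):dx=+7,dy=+9->C
  (1,6):dx=+6,dy=+7->C; (1,7):dx=+2,dy=+3->C; (2,3):dx=-3,dy=+3->D; (2,4):dx=-5,dy=+7->D
  (2,5):dx=+3,dy=+11->C; (2,6):dx=+2,dy=+9->C; (2,7):dx=-2,dy=+5->D; (3,4):dx=-2,dy=+4->D
  (3,5):dx=+6,dy=+8->C; (3,6):dx=+5,dy=+6->C; (3,7):dx=+1,dy=+2->C; (4,5):dx=+8,dy=+4->C
  (4,6):dx=+7,dy=+2->C; (4,7):dx=+3,dy=-2->D; (5,6):dx=-1,dy=-2->C; (5,7):dx=-5,dy=-6->C
  (6,7):dx=-4,dy=-4->C
Step 2: C = 14, D = 7, total pairs = 21.
Step 3: tau = (C - D)/(n(n-1)/2) = (14 - 7)/21 = 0.333333.
Step 4: Exact two-sided p-value (enumerate n! = 5040 permutations of y under H0): p = 0.381349.
Step 5: alpha = 0.05. fail to reject H0.

tau_b = 0.3333 (C=14, D=7), p = 0.381349, fail to reject H0.


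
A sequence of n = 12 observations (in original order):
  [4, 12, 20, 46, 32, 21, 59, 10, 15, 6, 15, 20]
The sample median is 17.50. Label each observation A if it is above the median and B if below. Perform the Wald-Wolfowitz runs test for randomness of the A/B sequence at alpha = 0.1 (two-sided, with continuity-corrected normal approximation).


Step 1: Compute median = 17.50; label A = above, B = below.
Labels in order: BBAAAAABBBBA  (n_A = 6, n_B = 6)
Step 2: Count runs R = 4.
Step 3: Under H0 (random ordering), E[R] = 2*n_A*n_B/(n_A+n_B) + 1 = 2*6*6/12 + 1 = 7.0000.
        Var[R] = 2*n_A*n_B*(2*n_A*n_B - n_A - n_B) / ((n_A+n_B)^2 * (n_A+n_B-1)) = 4320/1584 = 2.7273.
        SD[R] = 1.6514.
Step 4: Continuity-corrected z = (R + 0.5 - E[R]) / SD[R] = (4 + 0.5 - 7.0000) / 1.6514 = -1.5138.
Step 5: Two-sided p-value via normal approximation = 2*(1 - Phi(|z|)) = 0.130070.
Step 6: alpha = 0.1. fail to reject H0.

R = 4, z = -1.5138, p = 0.130070, fail to reject H0.


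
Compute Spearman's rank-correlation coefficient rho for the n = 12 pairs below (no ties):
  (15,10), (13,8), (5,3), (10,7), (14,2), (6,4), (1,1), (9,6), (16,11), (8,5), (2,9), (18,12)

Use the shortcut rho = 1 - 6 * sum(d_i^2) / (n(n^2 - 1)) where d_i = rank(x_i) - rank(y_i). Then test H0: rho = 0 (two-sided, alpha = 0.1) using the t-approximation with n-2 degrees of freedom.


Step 1: Rank x and y separately (midranks; no ties here).
rank(x): 15->10, 13->8, 5->3, 10->7, 14->9, 6->4, 1->1, 9->6, 16->11, 8->5, 2->2, 18->12
rank(y): 10->10, 8->8, 3->3, 7->7, 2->2, 4->4, 1->1, 6->6, 11->11, 5->5, 9->9, 12->12
Step 2: d_i = R_x(i) - R_y(i); compute d_i^2.
  (10-10)^2=0, (8-8)^2=0, (3-3)^2=0, (7-7)^2=0, (9-2)^2=49, (4-4)^2=0, (1-1)^2=0, (6-6)^2=0, (11-11)^2=0, (5-5)^2=0, (2-9)^2=49, (12-12)^2=0
sum(d^2) = 98.
Step 3: rho = 1 - 6*98 / (12*(12^2 - 1)) = 1 - 588/1716 = 0.657343.
Step 4: Under H0, t = rho * sqrt((n-2)/(1-rho^2)) = 2.7584 ~ t(10).
Step 5: Two-sided p-value from the t-distribution with 10 df = 0.020185.
Step 6: alpha = 0.1. reject H0.

rho = 0.6573, p = 0.020185, reject H0 at alpha = 0.1.


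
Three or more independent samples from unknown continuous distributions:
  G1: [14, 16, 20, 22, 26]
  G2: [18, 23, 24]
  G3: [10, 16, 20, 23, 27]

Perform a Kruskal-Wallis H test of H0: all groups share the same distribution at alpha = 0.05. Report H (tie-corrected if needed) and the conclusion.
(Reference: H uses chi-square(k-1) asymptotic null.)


Step 1: Combine all N = 13 observations and assign midranks.
sorted (value, group, rank): (10,G3,1), (14,G1,2), (16,G1,3.5), (16,G3,3.5), (18,G2,5), (20,G1,6.5), (20,G3,6.5), (22,G1,8), (23,G2,9.5), (23,G3,9.5), (24,G2,11), (26,G1,12), (27,G3,13)
Step 2: Sum ranks within each group.
R_1 = 32 (n_1 = 5)
R_2 = 25.5 (n_2 = 3)
R_3 = 33.5 (n_3 = 5)
Step 3: H = 12/(N(N+1)) * sum(R_i^2/n_i) - 3(N+1)
     = 12/(13*14) * (32^2/5 + 25.5^2/3 + 33.5^2/5) - 3*14
     = 0.065934 * 646 - 42
     = 0.593407.
Step 4: Ties present; correction factor C = 1 - 18/(13^3 - 13) = 0.991758. Corrected H = 0.593407 / 0.991758 = 0.598338.
Step 5: Under H0, H ~ chi^2(2); p-value = 0.741434.
Step 6: alpha = 0.05. fail to reject H0.

H = 0.5983, df = 2, p = 0.741434, fail to reject H0.


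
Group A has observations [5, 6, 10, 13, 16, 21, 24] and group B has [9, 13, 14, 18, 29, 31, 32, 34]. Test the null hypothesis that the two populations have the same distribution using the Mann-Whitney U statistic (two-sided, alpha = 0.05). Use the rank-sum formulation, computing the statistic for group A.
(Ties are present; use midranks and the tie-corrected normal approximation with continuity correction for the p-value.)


Step 1: Combine and sort all 15 observations; assign midranks.
sorted (value, group): (5,X), (6,X), (9,Y), (10,X), (13,X), (13,Y), (14,Y), (16,X), (18,Y), (21,X), (24,X), (29,Y), (31,Y), (32,Y), (34,Y)
ranks: 5->1, 6->2, 9->3, 10->4, 13->5.5, 13->5.5, 14->7, 16->8, 18->9, 21->10, 24->11, 29->12, 31->13, 32->14, 34->15
Step 2: Rank sum for X: R1 = 1 + 2 + 4 + 5.5 + 8 + 10 + 11 = 41.5.
Step 3: U_X = R1 - n1(n1+1)/2 = 41.5 - 7*8/2 = 41.5 - 28 = 13.5.
       U_Y = n1*n2 - U_X = 56 - 13.5 = 42.5.
Step 4: Ties are present, so use the tie-corrected normal approximation (with continuity correction) for the p-value.
Step 5: p-value = 0.104882; compare to alpha = 0.05. fail to reject H0.

U_X = 13.5, p = 0.104882, fail to reject H0 at alpha = 0.05.


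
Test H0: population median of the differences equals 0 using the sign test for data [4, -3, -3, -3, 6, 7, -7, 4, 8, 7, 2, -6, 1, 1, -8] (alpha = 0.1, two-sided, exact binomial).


Step 1: Discard zero differences. Original n = 15; n_eff = number of nonzero differences = 15.
Nonzero differences (with sign): +4, -3, -3, -3, +6, +7, -7, +4, +8, +7, +2, -6, +1, +1, -8
Step 2: Count signs: positive = 9, negative = 6.
Step 3: Under H0: P(positive) = 0.5, so the number of positives S ~ Bin(15, 0.5).
Step 4: Two-sided exact p-value = sum of Bin(15,0.5) probabilities at or below the observed probability = 0.607239.
Step 5: alpha = 0.1. fail to reject H0.

n_eff = 15, pos = 9, neg = 6, p = 0.607239, fail to reject H0.


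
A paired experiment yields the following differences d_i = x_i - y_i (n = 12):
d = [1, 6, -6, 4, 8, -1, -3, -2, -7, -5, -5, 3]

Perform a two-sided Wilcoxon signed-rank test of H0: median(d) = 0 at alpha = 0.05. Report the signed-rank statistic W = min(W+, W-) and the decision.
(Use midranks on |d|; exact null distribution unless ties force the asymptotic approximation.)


Step 1: Drop any zero differences (none here) and take |d_i|.
|d| = [1, 6, 6, 4, 8, 1, 3, 2, 7, 5, 5, 3]
Step 2: Midrank |d_i| (ties get averaged ranks).
ranks: |1|->1.5, |6|->9.5, |6|->9.5, |4|->6, |8|->12, |1|->1.5, |3|->4.5, |2|->3, |7|->11, |5|->7.5, |5|->7.5, |3|->4.5
Step 3: Attach original signs; sum ranks with positive sign and with negative sign.
W+ = 1.5 + 9.5 + 6 + 12 + 4.5 = 33.5
W- = 9.5 + 1.5 + 4.5 + 3 + 11 + 7.5 + 7.5 = 44.5
(Check: W+ + W- = 78 should equal n(n+1)/2 = 78.)
Step 4: Test statistic W = min(W+, W-) = 33.5.
Step 5: Ties in |d|, so use the tie-corrected normal approximation.
        E[W] = n(n+1)/4 = 12*13/4 = 39.
        Tie groups: |d|=1 (t=2), |d|=3 (t=2), |d|=5 (t=2), |d|=6 (t=2); sum(t^3 - t) = 24.
        Var[W] = n(n+1)(2n+1)/24 - sum(t^3-t)/48 = 3900/24 - 24/48 = 162.
        z = (W - E[W]) / sqrt(Var[W]) = (33.5 - 39) / 12.7279 = -0.4321.
        Two-sided p = 2*Phi(z) = 0.665654.
Step 6: alpha = 0.05. fail to reject H0.

W+ = 33.5, W- = 44.5, W = min = 33.5, p = 0.665654, fail to reject H0.


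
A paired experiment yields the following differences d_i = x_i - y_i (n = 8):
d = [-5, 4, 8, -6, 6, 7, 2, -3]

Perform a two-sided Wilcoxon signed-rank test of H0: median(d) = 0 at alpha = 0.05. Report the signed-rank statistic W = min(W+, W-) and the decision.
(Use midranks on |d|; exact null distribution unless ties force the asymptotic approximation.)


Step 1: Drop any zero differences (none here) and take |d_i|.
|d| = [5, 4, 8, 6, 6, 7, 2, 3]
Step 2: Midrank |d_i| (ties get averaged ranks).
ranks: |5|->4, |4|->3, |8|->8, |6|->5.5, |6|->5.5, |7|->7, |2|->1, |3|->2
Step 3: Attach original signs; sum ranks with positive sign and with negative sign.
W+ = 3 + 8 + 5.5 + 7 + 1 = 24.5
W- = 4 + 5.5 + 2 = 11.5
(Check: W+ + W- = 36 should equal n(n+1)/2 = 36.)
Step 4: Test statistic W = min(W+, W-) = 11.5.
Step 5: Ties in |d|, so use the tie-corrected normal approximation.
        E[W] = n(n+1)/4 = 8*9/4 = 18.
        Tie groups: |d|=6 (t=2); sum(t^3 - t) = 6.
        Var[W] = n(n+1)(2n+1)/24 - sum(t^3-t)/48 = 1224/24 - 6/48 = 50.875.
        z = (W - E[W]) / sqrt(Var[W]) = (11.5 - 18) / 7.1327 = -0.9113.
        Two-sided p = 2*Phi(z) = 0.362138.
Step 6: alpha = 0.05. fail to reject H0.

W+ = 24.5, W- = 11.5, W = min = 11.5, p = 0.362138, fail to reject H0.


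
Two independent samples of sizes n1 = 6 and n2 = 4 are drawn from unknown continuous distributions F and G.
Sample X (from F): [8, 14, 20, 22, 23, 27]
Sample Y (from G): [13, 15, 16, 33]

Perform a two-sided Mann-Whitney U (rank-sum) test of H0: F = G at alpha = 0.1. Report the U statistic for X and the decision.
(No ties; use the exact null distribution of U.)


Step 1: Combine and sort all 10 observations; assign midranks.
sorted (value, group): (8,X), (13,Y), (14,X), (15,Y), (16,Y), (20,X), (22,X), (23,X), (27,X), (33,Y)
ranks: 8->1, 13->2, 14->3, 15->4, 16->5, 20->6, 22->7, 23->8, 27->9, 33->10
Step 2: Rank sum for X: R1 = 1 + 3 + 6 + 7 + 8 + 9 = 34.
Step 3: U_X = R1 - n1(n1+1)/2 = 34 - 6*7/2 = 34 - 21 = 13.
       U_Y = n1*n2 - U_X = 24 - 13 = 11.
Step 4: No ties, so the exact null distribution of U (based on enumerating the C(10,6) = 210 equally likely rank assignments) gives the two-sided p-value.
Step 5: p-value = 0.914286; compare to alpha = 0.1. fail to reject H0.

U_X = 13, p = 0.914286, fail to reject H0 at alpha = 0.1.


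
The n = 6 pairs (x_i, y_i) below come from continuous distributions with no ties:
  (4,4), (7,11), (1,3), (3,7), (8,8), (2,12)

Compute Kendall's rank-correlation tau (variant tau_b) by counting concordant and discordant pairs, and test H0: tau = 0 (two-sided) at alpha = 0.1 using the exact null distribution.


Step 1: Enumerate the 15 unordered pairs (i,j) with i<j and classify each by sign(x_j-x_i) * sign(y_j-y_i).
  (1,2):dx=+3,dy=+7->C; (1,3):dx=-3,dy=-1->C; (1,4):dx=-1,dy=+3->D; (1,5):dx=+4,dy=+4->C
  (1,6):dx=-2,dy=+8->D; (2,3):dx=-6,dy=-8->C; (2,4):dx=-4,dy=-4->C; (2,5):dx=+1,dy=-3->D
  (2,6):dx=-5,dy=+1->D; (3,4):dx=+2,dy=+4->C; (3,5):dx=+7,dy=+5->C; (3,6):dx=+1,dy=+9->C
  (4,5):dx=+5,dy=+1->C; (4,6):dx=-1,dy=+5->D; (5,6):dx=-6,dy=+4->D
Step 2: C = 9, D = 6, total pairs = 15.
Step 3: tau = (C - D)/(n(n-1)/2) = (9 - 6)/15 = 0.200000.
Step 4: Exact two-sided p-value (enumerate n! = 720 permutations of y under H0): p = 0.719444.
Step 5: alpha = 0.1. fail to reject H0.

tau_b = 0.2000 (C=9, D=6), p = 0.719444, fail to reject H0.
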